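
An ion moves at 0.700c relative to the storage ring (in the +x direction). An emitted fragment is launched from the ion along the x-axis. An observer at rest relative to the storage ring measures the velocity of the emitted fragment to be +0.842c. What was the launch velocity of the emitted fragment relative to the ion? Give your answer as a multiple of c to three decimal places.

Invert the composition law: u' = (u − v)/(1 − uv/c²).
u' = (0.842 − 0.700) / (1 − (0.842)(0.700)) = 0.1420/0.4106 = 0.3458.

+0.346c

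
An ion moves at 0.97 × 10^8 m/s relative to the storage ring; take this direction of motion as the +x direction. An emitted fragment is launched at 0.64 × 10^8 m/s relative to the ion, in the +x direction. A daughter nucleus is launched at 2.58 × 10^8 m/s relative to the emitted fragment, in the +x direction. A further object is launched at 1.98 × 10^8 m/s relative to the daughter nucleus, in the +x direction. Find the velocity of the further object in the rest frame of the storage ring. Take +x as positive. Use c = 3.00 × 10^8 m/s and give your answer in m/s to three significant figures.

2.97 × 10^8 m/s

Apply u = (u' + v)/(1 + u'v/c²) successively, working outward toward the storage ring.
(Dividing each given speed by c = 3.00 × 10^8 m/s to work in units of c.)
Start: velocity of the ion relative to the storage ring = 0.3233c.
Compose with the emitted fragment (u' = 0.213 in the ion frame): u_1 = (0.213 + 0.323) / (1 + 0.213·0.323) = 0.5367/1.0690 = 0.5020.
Compose with the daughter nucleus (u' = 0.860 in the emitted fragment frame): u_2 = (0.860 + 0.502) / (1 + 0.860·0.502) = 1.3620/1.4318 = 0.9513.
Compose with the further object (u' = 0.660 in the daughter nucleus frame): u_3 = (0.660 + 0.951) / (1 + 0.660·0.951) = 1.6113/1.6279 = 0.9898.
So u = 0.9898 × 3.00 × 10^8 m/s.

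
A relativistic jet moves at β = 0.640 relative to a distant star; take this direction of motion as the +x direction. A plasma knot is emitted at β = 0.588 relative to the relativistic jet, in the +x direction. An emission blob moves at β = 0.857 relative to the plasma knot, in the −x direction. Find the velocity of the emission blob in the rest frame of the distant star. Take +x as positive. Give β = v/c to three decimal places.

Apply u = (u' + v)/(1 + u'v/c²) successively, working outward toward the distant star.
Start: velocity of the relativistic jet relative to the distant star = 0.6400c.
Compose with the plasma knot (u' = 0.588 in the relativistic jet frame): u_1 = (0.588 + 0.640) / (1 + 0.588·0.640) = 1.2280/1.3763 = 0.8922.
Compose with the emission blob (u' = -0.857 in the plasma knot frame): u_2 = (-0.857 + 0.892) / (1 + (-0.857)·0.892) = 0.0352/0.2354 = 0.1497.

β = +0.150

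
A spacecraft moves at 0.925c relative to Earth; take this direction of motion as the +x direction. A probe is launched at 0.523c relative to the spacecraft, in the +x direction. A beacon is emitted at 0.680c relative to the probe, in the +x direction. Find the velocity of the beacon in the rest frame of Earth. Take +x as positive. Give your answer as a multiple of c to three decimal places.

Apply u = (u' + v)/(1 + u'v/c²) successively, working outward toward Earth.
Start: velocity of the spacecraft relative to Earth = 0.9250c.
Compose with the probe (u' = 0.523 in the spacecraft frame): u_1 = (0.523 + 0.925) / (1 + 0.523·0.925) = 1.4480/1.4838 = 0.9759.
Compose with the beacon (u' = 0.680 in the probe frame): u_2 = (0.680 + 0.976) / (1 + 0.680·0.976) = 1.6559/1.6636 = 0.9954.

0.995c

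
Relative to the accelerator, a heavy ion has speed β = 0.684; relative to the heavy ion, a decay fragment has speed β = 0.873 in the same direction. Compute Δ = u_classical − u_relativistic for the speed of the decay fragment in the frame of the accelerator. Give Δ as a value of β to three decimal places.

Δ = 0.582

Galilean: u_cl = 0.873 + 0.684 = 1.5570.
Relativistic: u_rel = (0.873 + 0.684) / (1 + 0.873·0.684) = 1.5570/1.5971 = 0.9749.
Δ = 1.5570 − 0.9749 = 0.5821.
(The classical prediction exceeds c; the relativistic result does not.)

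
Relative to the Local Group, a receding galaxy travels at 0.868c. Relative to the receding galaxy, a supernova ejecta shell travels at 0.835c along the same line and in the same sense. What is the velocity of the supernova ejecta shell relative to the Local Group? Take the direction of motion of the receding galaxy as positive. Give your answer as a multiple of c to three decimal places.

0.987c

With v = 0.868 and u' = 0.835 (in units of c),
u = (u' + v)/(1 + u'v/c²):
u = (0.835 + 0.868) / (1 + 0.835·0.868) = 1.7030/1.7248 = 0.9874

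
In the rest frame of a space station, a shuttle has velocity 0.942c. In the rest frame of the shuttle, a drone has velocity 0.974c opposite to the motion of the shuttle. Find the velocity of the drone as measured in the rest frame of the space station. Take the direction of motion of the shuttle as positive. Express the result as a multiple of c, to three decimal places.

With v = 0.942 and u' = -0.974 (in units of c),
u = (u' + v)/(1 + u'v/c²):
u = (-0.974 + 0.942) / (1 + (-0.974)·0.942) = -0.0320/0.0825 = -0.3879

-0.388c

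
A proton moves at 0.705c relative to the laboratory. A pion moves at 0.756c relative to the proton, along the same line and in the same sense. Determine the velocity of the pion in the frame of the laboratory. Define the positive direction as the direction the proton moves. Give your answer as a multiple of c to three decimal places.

With v = 0.705 and u' = 0.756 (in units of c),
u = (u' + v)/(1 + u'v/c²):
u = (0.756 + 0.705) / (1 + 0.756·0.705) = 1.4610/1.5330 = 0.9530

0.953c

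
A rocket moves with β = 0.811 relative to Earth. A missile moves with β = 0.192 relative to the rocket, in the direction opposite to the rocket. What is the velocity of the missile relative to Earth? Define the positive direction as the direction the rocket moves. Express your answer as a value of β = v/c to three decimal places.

β = +0.733

With v = 0.811 and u' = -0.192 (in units of c),
u = (u' + v)/(1 + u'v/c²):
u = (-0.192 + 0.811) / (1 + (-0.192)·0.811) = 0.6190/0.8443 = 0.7332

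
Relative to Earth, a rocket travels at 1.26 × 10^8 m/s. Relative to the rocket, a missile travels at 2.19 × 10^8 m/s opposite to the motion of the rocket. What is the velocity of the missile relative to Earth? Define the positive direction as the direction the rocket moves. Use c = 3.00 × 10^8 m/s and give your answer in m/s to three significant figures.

-1.34 × 10^8 m/s

In units of c (dividing by 3.00 × 10^8 m/s): v = 0.420, u' = -0.730.
u = (u' + v)/(1 + u'v/c²):
u = (-0.730 + 0.420) / (1 + (-0.730)·0.420) = -0.3100/0.6934 = -0.4471
(Galilean addition would give -0.310c.)
Converting back: u = -0.4471 × 3.00 × 10^8 m/s.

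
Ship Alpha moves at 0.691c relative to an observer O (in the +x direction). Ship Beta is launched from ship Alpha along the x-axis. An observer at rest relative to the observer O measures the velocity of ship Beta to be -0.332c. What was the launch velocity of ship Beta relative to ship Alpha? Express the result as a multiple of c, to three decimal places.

-0.832c

Invert the composition law: u' = (u − v)/(1 − uv/c²).
u' = (-0.332 − 0.691) / (1 − (-0.332)(0.691)) = -1.0230/1.2294 = -0.8321.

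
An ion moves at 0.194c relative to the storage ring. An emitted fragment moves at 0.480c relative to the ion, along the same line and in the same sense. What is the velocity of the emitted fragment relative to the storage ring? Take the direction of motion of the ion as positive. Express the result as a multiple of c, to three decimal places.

0.617c

With v = 0.194 and u' = 0.480 (in units of c),
u = (u' + v)/(1 + u'v/c²):
u = (0.480 + 0.194) / (1 + 0.480·0.194) = 0.6740/1.0931 = 0.6166
(Galilean addition would give +0.674c.)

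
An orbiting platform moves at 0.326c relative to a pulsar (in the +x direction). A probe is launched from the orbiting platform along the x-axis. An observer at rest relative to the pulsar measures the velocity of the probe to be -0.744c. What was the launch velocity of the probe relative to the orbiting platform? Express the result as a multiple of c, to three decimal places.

-0.861c

Invert the composition law: u' = (u − v)/(1 − uv/c²).
u' = (-0.744 − 0.326) / (1 − (-0.744)(0.326)) = -1.0700/1.2425 = -0.8611.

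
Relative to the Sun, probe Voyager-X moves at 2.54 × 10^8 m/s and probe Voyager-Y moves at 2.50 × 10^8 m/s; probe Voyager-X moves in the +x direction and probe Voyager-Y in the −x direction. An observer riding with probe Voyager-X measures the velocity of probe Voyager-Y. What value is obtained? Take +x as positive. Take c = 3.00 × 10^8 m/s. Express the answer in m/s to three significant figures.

-2.96 × 10^8 m/s

β_A = 0.847, β_B = -0.833 (dividing each by c = 3.00 × 10^8 m/s).
Transform to A's frame with the inverse velocity-addition law: u' = (u − v)/(1 − uv/c²), taking u = β_B and v = β_A.
u' = (-0.833 − 0.847) / (1 − (0.847)(-0.833)) = -1.6800/1.7056 = -0.9850.
u' = -0.9850 × 3.00 × 10^8 m/s.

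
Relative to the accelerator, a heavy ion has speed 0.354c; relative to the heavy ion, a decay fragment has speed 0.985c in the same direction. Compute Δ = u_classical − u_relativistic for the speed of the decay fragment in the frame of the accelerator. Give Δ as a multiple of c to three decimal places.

Galilean: u_cl = 0.985 + 0.354 = 1.3390.
Relativistic: u_rel = (0.985 + 0.354) / (1 + 0.985·0.354) = 1.3390/1.3487 = 0.9928.
Δ = 1.3390 − 0.9928 = 0.3462.
(The classical prediction exceeds c; the relativistic result does not.)

Δ = 0.346c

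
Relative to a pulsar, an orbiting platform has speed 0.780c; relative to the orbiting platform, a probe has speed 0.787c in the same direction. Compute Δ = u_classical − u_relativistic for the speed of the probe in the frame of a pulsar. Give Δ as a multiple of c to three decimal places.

Δ = 0.596c

Galilean: u_cl = 0.787 + 0.780 = 1.5670.
Relativistic: u_rel = (0.787 + 0.780) / (1 + 0.787·0.780) = 1.5670/1.6139 = 0.9710.
Δ = 1.5670 − 0.9710 = 0.5960.
(The classical prediction exceeds c; the relativistic result does not.)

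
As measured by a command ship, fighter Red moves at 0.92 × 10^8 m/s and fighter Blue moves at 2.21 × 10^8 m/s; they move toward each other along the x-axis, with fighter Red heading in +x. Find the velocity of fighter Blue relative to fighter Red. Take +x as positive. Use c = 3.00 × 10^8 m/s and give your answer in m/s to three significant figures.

-2.55 × 10^8 m/s

β_A = 0.307, β_B = -0.737 (dividing each by c = 3.00 × 10^8 m/s).
Transform to A's frame with the inverse velocity-addition law: u' = (u − v)/(1 − uv/c²), taking u = β_B and v = β_A.
u' = (-0.737 − 0.307) / (1 − (0.307)(-0.737)) = -1.0433/1.2259 = -0.8511.
u' = -0.8511 × 3.00 × 10^8 m/s.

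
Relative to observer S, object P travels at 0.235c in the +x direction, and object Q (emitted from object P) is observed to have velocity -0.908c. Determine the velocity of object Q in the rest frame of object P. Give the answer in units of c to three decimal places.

-0.942c

Invert the composition law: u' = (u − v)/(1 − uv/c²).
u' = (-0.908 − 0.235) / (1 − (-0.908)(0.235)) = -1.1430/1.2134 = -0.9420.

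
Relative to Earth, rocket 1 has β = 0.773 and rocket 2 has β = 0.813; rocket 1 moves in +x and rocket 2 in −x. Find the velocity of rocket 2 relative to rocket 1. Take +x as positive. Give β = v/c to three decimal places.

β = -0.974

β_A = 0.773, β_B = -0.813.
Transform to A's frame with the inverse velocity-addition law: u' = (u − v)/(1 − uv/c²), taking u = β_B and v = β_A.
u' = (-0.813 − 0.773) / (1 − (0.773)(-0.813)) = -1.5860/1.6284 = -0.9739.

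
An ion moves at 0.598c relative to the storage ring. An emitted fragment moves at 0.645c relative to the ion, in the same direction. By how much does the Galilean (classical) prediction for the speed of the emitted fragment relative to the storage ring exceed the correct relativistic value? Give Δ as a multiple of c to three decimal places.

Galilean: u_cl = 0.645 + 0.598 = 1.2430.
Relativistic: u_rel = (0.645 + 0.598) / (1 + 0.645·0.598) = 1.2430/1.3857 = 0.8970.
Δ = 1.2430 − 0.8970 = 0.3460.
(The classical prediction exceeds c; the relativistic result does not.)

Δ = 0.346c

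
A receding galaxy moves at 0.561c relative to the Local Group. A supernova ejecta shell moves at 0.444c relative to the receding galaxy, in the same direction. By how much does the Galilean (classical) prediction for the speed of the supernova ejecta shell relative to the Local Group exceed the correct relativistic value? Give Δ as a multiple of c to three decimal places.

Δ = 0.200c

Galilean: u_cl = 0.444 + 0.561 = 1.0050.
Relativistic: u_rel = (0.444 + 0.561) / (1 + 0.444·0.561) = 1.0050/1.2491 = 0.8046.
Δ = 1.0050 − 0.8046 = 0.2004.
(The classical prediction exceeds c; the relativistic result does not.)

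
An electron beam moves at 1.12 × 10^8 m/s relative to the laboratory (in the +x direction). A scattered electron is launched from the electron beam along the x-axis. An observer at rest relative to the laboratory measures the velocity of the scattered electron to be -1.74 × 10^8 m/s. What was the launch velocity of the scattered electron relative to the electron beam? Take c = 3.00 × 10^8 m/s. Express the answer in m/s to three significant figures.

-2.35 × 10^8 m/s

v = 0.373c, u = -0.580c.
Invert the composition law: u' = (u − v)/(1 − uv/c²).
u' = (-0.580 − 0.373) / (1 − (-0.580)(0.373)) = -0.9533/1.2165 = -0.7836.
u' = -0.7836 × 3.00 × 10^8 m/s.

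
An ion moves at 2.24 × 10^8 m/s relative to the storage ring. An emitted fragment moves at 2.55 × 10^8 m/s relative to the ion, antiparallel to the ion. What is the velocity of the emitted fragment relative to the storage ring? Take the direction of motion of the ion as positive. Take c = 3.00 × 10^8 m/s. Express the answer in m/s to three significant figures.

-8.49 × 10^7 m/s

In units of c (dividing by 3.00 × 10^8 m/s): v = 0.747, u' = -0.850.
u = (u' + v)/(1 + u'v/c²):
u = (-0.850 + 0.747) / (1 + (-0.850)·0.747) = -0.1033/0.3653 = -0.2828
Converting back: u = -0.2828 × 3.00 × 10^8 m/s.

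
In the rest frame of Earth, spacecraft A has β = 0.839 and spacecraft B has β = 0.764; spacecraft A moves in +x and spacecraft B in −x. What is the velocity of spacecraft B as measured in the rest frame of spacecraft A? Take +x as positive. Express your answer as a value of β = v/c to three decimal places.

β_A = 0.839, β_B = -0.764.
Transform to A's frame with the inverse velocity-addition law: u' = (u − v)/(1 − uv/c²), taking u = β_B and v = β_A.
u' = (-0.764 − 0.839) / (1 − (0.839)(-0.764)) = -1.6030/1.6410 = -0.9768.

β = -0.977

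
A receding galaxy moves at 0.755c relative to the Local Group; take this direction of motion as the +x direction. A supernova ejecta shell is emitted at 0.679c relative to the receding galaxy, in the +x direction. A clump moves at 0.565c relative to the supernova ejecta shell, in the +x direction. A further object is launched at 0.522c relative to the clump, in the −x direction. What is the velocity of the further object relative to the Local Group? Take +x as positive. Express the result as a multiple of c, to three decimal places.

Apply u = (u' + v)/(1 + u'v/c²) successively, working outward toward the Local Group.
Start: velocity of the receding galaxy relative to the Local Group = 0.7550c.
Compose with the supernova ejecta shell (u' = 0.679 in the receding galaxy frame): u_1 = (0.679 + 0.755) / (1 + 0.679·0.755) = 1.4340/1.5126 = 0.9480.
Compose with the clump (u' = 0.565 in the supernova ejecta shell frame): u_2 = (0.565 + 0.948) / (1 + 0.565·0.948) = 1.5130/1.5356 = 0.9853.
Compose with the further object (u' = -0.522 in the clump frame): u_3 = (-0.522 + 0.985) / (1 + (-0.522)·0.985) = 0.4633/0.4857 = 0.9538.

+0.954c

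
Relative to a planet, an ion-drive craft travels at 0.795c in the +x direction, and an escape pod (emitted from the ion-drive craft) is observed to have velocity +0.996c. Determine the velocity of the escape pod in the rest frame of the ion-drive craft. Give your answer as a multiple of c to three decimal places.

+0.966c

Invert the composition law: u' = (u − v)/(1 − uv/c²).
u' = (0.996 − 0.795) / (1 − (0.996)(0.795)) = 0.2010/0.2082 = 0.9655.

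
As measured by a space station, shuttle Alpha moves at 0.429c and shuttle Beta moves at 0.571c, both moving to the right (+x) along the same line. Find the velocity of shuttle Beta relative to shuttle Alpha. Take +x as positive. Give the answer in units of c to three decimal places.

+0.188c

β_A = 0.429, β_B = 0.571.
Transform to A's frame with the inverse velocity-addition law: u' = (u − v)/(1 − uv/c²), taking u = β_B and v = β_A.
u' = (0.571 − 0.429) / (1 − (0.429)(0.571)) = 0.1420/0.7550 = 0.1881.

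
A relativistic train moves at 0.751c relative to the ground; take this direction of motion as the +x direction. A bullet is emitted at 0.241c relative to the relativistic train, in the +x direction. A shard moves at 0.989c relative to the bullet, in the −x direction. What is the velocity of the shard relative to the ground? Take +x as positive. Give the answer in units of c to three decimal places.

Apply u = (u' + v)/(1 + u'v/c²) successively, working outward toward the ground.
Start: velocity of the relativistic train relative to the ground = 0.7510c.
Compose with the bullet (u' = 0.241 in the relativistic train frame): u_1 = (0.241 + 0.751) / (1 + 0.241·0.751) = 0.9920/1.1810 = 0.8400.
Compose with the shard (u' = -0.989 in the bullet frame): u_2 = (-0.989 + 0.840) / (1 + (-0.989)·0.840) = -0.1490/0.1693 = -0.8804.

-0.880c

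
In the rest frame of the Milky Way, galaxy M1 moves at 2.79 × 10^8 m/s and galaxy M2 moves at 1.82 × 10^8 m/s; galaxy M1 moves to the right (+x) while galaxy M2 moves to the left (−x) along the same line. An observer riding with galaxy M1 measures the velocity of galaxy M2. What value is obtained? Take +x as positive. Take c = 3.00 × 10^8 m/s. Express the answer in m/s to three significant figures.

-2.95 × 10^8 m/s

β_A = 0.930, β_B = -0.607 (dividing each by c = 3.00 × 10^8 m/s).
Transform to A's frame with the inverse velocity-addition law: u' = (u − v)/(1 − uv/c²), taking u = β_B and v = β_A.
u' = (-0.607 − 0.930) / (1 − (0.930)(-0.607)) = -1.5367/1.5642 = -0.9824.
u' = -0.9824 × 3.00 × 10^8 m/s.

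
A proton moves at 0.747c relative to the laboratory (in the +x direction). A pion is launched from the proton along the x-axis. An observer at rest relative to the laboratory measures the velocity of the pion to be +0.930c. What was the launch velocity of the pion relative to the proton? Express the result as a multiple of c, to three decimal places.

Invert the composition law: u' = (u − v)/(1 − uv/c²).
u' = (0.930 − 0.747) / (1 − (0.930)(0.747)) = 0.1830/0.3053 = 0.5994.

+0.599c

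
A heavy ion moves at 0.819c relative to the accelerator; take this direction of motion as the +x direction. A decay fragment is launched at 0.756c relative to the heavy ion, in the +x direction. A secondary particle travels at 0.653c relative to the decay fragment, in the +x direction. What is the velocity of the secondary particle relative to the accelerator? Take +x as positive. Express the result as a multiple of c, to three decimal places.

0.994c

Apply u = (u' + v)/(1 + u'v/c²) successively, working outward toward the accelerator.
Start: velocity of the heavy ion relative to the accelerator = 0.8190c.
Compose with the decay fragment (u' = 0.756 in the heavy ion frame): u_1 = (0.756 + 0.819) / (1 + 0.756·0.819) = 1.5750/1.6192 = 0.9727.
Compose with the secondary particle (u' = 0.653 in the decay fragment frame): u_2 = (0.653 + 0.973) / (1 + 0.653·0.973) = 1.6257/1.6352 = 0.9942.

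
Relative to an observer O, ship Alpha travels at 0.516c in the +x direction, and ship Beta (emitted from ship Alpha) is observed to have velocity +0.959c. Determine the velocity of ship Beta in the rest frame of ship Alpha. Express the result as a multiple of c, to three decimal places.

+0.877c

Invert the composition law: u' = (u − v)/(1 − uv/c²).
u' = (0.959 − 0.516) / (1 − (0.959)(0.516)) = 0.4430/0.5052 = 0.8770.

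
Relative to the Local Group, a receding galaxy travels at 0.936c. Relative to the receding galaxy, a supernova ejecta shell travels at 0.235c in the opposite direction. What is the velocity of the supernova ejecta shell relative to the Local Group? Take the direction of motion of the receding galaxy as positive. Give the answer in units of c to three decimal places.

+0.899c

With v = 0.936 and u' = -0.235 (in units of c),
u = (u' + v)/(1 + u'v/c²):
u = (-0.235 + 0.936) / (1 + (-0.235)·0.936) = 0.7010/0.7800 = 0.8987
(Galilean addition would give +0.701c.)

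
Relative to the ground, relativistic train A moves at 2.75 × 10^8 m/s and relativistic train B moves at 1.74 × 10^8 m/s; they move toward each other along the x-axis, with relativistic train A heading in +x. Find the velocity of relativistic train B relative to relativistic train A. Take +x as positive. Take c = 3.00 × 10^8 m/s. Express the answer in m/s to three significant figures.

-2.93 × 10^8 m/s

β_A = 0.917, β_B = -0.580 (dividing each by c = 3.00 × 10^8 m/s).
Transform to A's frame with the inverse velocity-addition law: u' = (u − v)/(1 − uv/c²), taking u = β_B and v = β_A.
u' = (-0.580 − 0.917) / (1 − (0.917)(-0.580)) = -1.4967/1.5317 = -0.9771.
u' = -0.9771 × 3.00 × 10^8 m/s.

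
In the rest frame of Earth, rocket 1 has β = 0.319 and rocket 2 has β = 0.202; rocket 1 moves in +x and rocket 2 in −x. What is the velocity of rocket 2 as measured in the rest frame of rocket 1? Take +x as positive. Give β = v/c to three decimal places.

β_A = 0.319, β_B = -0.202.
Transform to A's frame with the inverse velocity-addition law: u' = (u − v)/(1 − uv/c²), taking u = β_B and v = β_A.
u' = (-0.202 − 0.319) / (1 − (0.319)(-0.202)) = -0.5210/1.0644 = -0.4895.

β = -0.489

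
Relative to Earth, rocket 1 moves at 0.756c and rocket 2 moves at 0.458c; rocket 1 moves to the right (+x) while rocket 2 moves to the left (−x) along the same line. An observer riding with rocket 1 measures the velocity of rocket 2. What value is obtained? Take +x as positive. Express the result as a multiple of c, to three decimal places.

-0.902c

β_A = 0.756, β_B = -0.458.
Transform to A's frame with the inverse velocity-addition law: u' = (u − v)/(1 − uv/c²), taking u = β_B and v = β_A.
u' = (-0.458 − 0.756) / (1 − (0.756)(-0.458)) = -1.2140/1.3462 = -0.9018.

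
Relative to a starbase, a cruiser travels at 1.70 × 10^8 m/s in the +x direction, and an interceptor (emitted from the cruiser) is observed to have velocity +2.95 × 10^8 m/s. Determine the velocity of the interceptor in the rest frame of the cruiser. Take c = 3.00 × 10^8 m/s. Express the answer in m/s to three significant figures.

+2.82 × 10^8 m/s

v = 0.567c, u = 0.983c.
Invert the composition law: u' = (u − v)/(1 − uv/c²).
u' = (0.983 − 0.567) / (1 − (0.983)(0.567)) = 0.4167/0.4428 = 0.9410.
u' = 0.9410 × 3.00 × 10^8 m/s.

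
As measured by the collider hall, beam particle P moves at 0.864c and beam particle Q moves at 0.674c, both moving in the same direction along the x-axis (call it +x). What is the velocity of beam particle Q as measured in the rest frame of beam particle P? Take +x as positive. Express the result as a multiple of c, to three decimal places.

-0.455c

β_A = 0.864, β_B = 0.674.
Transform to A's frame with the inverse velocity-addition law: u' = (u − v)/(1 − uv/c²), taking u = β_B and v = β_A.
u' = (0.674 − 0.864) / (1 − (0.864)(0.674)) = -0.1900/0.4177 = -0.4549.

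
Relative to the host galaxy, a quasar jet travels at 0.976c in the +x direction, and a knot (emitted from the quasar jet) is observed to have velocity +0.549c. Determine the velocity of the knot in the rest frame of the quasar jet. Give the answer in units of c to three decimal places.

Invert the composition law: u' = (u − v)/(1 − uv/c²).
u' = (0.549 − 0.976) / (1 − (0.549)(0.976)) = -0.4270/0.4642 = -0.9199.

-0.920c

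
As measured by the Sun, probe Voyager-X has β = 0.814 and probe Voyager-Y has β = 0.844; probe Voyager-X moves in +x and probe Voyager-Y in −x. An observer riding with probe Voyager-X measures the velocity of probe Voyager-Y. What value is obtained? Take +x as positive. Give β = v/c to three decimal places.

β = -0.983

β_A = 0.814, β_B = -0.844.
Transform to A's frame with the inverse velocity-addition law: u' = (u − v)/(1 − uv/c²), taking u = β_B and v = β_A.
u' = (-0.844 − 0.814) / (1 − (0.814)(-0.844)) = -1.6580/1.6870 = -0.9828.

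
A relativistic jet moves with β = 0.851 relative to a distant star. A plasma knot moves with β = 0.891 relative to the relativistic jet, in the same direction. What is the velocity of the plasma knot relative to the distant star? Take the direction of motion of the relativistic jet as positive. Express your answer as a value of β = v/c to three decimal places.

With v = 0.851 and u' = 0.891 (in units of c),
u = (u' + v)/(1 + u'v/c²):
u = (0.891 + 0.851) / (1 + 0.891·0.851) = 1.7420/1.7582 = 0.9908

β = 0.991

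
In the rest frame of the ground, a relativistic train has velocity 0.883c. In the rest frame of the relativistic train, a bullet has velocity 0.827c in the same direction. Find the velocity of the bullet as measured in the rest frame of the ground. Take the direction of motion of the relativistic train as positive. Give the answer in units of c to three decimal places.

With v = 0.883 and u' = 0.827 (in units of c),
u = (u' + v)/(1 + u'v/c²):
u = (0.827 + 0.883) / (1 + 0.827·0.883) = 1.7100/1.7302 = 0.9883
(Galilean addition would give +1.710c, exceeding c.)

0.988c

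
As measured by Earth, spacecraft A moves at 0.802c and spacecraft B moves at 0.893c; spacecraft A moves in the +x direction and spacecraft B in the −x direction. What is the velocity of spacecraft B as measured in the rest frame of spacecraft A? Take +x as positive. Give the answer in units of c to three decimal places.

-0.988c

β_A = 0.802, β_B = -0.893.
Transform to A's frame with the inverse velocity-addition law: u' = (u − v)/(1 − uv/c²), taking u = β_B and v = β_A.
u' = (-0.893 − 0.802) / (1 − (0.802)(-0.893)) = -1.6950/1.7162 = -0.9877.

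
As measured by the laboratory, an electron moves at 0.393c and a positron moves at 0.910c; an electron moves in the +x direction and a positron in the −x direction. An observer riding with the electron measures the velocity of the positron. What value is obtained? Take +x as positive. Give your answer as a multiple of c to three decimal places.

-0.960c

β_A = 0.393, β_B = -0.910.
Transform to A's frame with the inverse velocity-addition law: u' = (u − v)/(1 − uv/c²), taking u = β_B and v = β_A.
u' = (-0.910 − 0.393) / (1 − (0.393)(-0.910)) = -1.3030/1.3576 = -0.9598.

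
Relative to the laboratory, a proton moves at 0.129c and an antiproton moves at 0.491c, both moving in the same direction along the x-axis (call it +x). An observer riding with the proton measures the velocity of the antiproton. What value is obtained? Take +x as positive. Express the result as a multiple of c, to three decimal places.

β_A = 0.129, β_B = 0.491.
Transform to A's frame with the inverse velocity-addition law: u' = (u − v)/(1 − uv/c²), taking u = β_B and v = β_A.
u' = (0.491 − 0.129) / (1 − (0.129)(0.491)) = 0.3620/0.9367 = 0.3865.

+0.386c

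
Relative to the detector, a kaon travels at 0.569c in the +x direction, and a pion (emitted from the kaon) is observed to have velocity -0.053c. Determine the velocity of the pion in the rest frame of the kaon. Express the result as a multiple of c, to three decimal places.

Invert the composition law: u' = (u − v)/(1 − uv/c²).
u' = (-0.053 − 0.569) / (1 − (-0.053)(0.569)) = -0.6220/1.0302 = -0.6038.

-0.604c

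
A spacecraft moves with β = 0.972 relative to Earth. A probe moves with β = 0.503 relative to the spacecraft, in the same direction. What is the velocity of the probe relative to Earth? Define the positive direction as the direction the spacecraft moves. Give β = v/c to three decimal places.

β = 0.991

With v = 0.972 and u' = 0.503 (in units of c),
u = (u' + v)/(1 + u'v/c²):
u = (0.503 + 0.972) / (1 + 0.503·0.972) = 1.4750/1.4889 = 0.9907
(Galilean addition would give +1.475c, exceeding c.)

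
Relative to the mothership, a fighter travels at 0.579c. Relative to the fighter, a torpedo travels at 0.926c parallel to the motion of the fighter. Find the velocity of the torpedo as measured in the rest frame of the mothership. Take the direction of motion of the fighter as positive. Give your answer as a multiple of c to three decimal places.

With v = 0.579 and u' = 0.926 (in units of c),
u = (u' + v)/(1 + u'v/c²):
u = (0.926 + 0.579) / (1 + 0.926·0.579) = 1.5050/1.5362 = 0.9797

0.980c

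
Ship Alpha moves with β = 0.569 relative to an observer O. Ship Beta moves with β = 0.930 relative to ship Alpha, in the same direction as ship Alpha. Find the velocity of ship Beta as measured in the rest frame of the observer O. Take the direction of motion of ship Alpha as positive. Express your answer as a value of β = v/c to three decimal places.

With v = 0.569 and u' = 0.930 (in units of c),
u = (u' + v)/(1 + u'v/c²):
u = (0.930 + 0.569) / (1 + 0.930·0.569) = 1.4990/1.5292 = 0.9803
(Galilean addition would give +1.499c, exceeding c.)

β = 0.980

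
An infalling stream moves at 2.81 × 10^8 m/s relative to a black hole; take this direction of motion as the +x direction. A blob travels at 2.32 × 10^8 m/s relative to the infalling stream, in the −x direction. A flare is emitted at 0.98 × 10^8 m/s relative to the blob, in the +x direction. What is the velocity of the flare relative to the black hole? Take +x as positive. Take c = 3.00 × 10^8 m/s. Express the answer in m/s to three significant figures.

Apply u = (u' + v)/(1 + u'v/c²) successively, working outward toward the black hole.
(Dividing each given speed by c = 3.00 × 10^8 m/s to work in units of c.)
Start: velocity of the infalling stream relative to the black hole = 0.9367c.
Compose with the blob (u' = -0.773 in the infalling stream frame): u_1 = (-0.773 + 0.937) / (1 + (-0.773)·0.937) = 0.1633/0.2756 = 0.5926.
Compose with the flare (u' = 0.327 in the blob frame): u_2 = (0.327 + 0.593) / (1 + 0.327·0.593) = 0.9192/1.1936 = 0.7701.
So u = 0.7701 × 3.00 × 10^8 m/s.

+2.31 × 10^8 m/s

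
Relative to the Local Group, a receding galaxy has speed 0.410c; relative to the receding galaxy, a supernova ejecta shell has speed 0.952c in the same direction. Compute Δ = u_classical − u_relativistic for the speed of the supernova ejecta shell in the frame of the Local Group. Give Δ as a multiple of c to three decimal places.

Δ = 0.382c

Galilean: u_cl = 0.952 + 0.410 = 1.3620.
Relativistic: u_rel = (0.952 + 0.410) / (1 + 0.952·0.410) = 1.3620/1.3903 = 0.9796.
Δ = 1.3620 − 0.9796 = 0.3824.
(The classical prediction exceeds c; the relativistic result does not.)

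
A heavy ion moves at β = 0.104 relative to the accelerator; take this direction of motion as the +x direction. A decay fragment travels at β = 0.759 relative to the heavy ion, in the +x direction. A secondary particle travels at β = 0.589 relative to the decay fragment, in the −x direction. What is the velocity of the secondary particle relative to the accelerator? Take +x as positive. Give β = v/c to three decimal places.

Apply u = (u' + v)/(1 + u'v/c²) successively, working outward toward the accelerator.
Start: velocity of the heavy ion relative to the accelerator = 0.1040c.
Compose with the decay fragment (u' = 0.759 in the heavy ion frame): u_1 = (0.759 + 0.104) / (1 + 0.759·0.104) = 0.8630/1.0789 = 0.7999.
Compose with the secondary particle (u' = -0.589 in the decay fragment frame): u_2 = (-0.589 + 0.800) / (1 + (-0.589)·0.800) = 0.2109/0.5289 = 0.3987.

β = +0.399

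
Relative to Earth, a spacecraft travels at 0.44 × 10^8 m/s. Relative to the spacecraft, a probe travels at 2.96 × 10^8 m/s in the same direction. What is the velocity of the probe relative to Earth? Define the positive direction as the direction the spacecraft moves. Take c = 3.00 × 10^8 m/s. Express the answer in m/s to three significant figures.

In units of c (dividing by 3.00 × 10^8 m/s): v = 0.147, u' = 0.987.
u = (u' + v)/(1 + u'v/c²):
u = (0.987 + 0.147) / (1 + 0.987·0.147) = 1.1333/1.1447 = 0.9901
(Galilean addition would give +1.133c, exceeding c.)
Converting back: u = 0.9901 × 3.00 × 10^8 m/s.

2.97 × 10^8 m/s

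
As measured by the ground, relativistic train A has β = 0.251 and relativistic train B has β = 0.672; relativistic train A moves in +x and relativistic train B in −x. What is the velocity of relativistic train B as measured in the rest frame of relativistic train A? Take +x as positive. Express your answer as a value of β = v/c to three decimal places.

β = -0.790

β_A = 0.251, β_B = -0.672.
Transform to A's frame with the inverse velocity-addition law: u' = (u − v)/(1 − uv/c²), taking u = β_B and v = β_A.
u' = (-0.672 − 0.251) / (1 − (0.251)(-0.672)) = -0.9230/1.1687 = -0.7898.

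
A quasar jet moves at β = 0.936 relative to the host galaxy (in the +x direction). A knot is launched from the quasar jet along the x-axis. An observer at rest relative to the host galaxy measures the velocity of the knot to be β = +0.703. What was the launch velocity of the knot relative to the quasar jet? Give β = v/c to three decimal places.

Invert the composition law: u' = (u − v)/(1 − uv/c²).
u' = (0.703 − 0.936) / (1 − (0.703)(0.936)) = -0.2330/0.3420 = -0.6813.

β = -0.681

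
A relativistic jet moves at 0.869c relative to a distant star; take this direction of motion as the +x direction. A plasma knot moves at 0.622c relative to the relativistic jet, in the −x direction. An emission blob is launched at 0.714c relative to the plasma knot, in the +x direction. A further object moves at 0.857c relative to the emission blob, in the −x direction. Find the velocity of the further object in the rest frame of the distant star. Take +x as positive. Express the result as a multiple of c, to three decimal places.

+0.211c

Apply u = (u' + v)/(1 + u'v/c²) successively, working outward toward the distant star.
Start: velocity of the relativistic jet relative to the distant star = 0.8690c.
Compose with the plasma knot (u' = -0.622 in the relativistic jet frame): u_1 = (-0.622 + 0.869) / (1 + (-0.622)·0.869) = 0.2470/0.4595 = 0.5376.
Compose with the emission blob (u' = 0.714 in the plasma knot frame): u_2 = (0.714 + 0.538) / (1 + 0.714·0.538) = 1.2516/1.3838 = 0.9044.
Compose with the further object (u' = -0.857 in the emission blob frame): u_3 = (-0.857 + 0.904) / (1 + (-0.857)·0.904) = 0.0474/0.2249 = 0.2109.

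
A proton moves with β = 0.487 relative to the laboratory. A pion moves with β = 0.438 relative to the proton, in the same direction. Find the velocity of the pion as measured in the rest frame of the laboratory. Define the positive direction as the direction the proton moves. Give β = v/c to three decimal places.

With v = 0.487 and u' = 0.438 (in units of c),
u = (u' + v)/(1 + u'v/c²):
u = (0.438 + 0.487) / (1 + 0.438·0.487) = 0.9250/1.2133 = 0.7624

β = 0.762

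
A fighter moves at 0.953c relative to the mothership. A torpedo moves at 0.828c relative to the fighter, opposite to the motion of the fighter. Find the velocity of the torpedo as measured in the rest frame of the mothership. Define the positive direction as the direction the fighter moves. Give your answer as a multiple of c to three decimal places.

+0.593c

With v = 0.953 and u' = -0.828 (in units of c),
u = (u' + v)/(1 + u'v/c²):
u = (-0.828 + 0.953) / (1 + (-0.828)·0.953) = 0.1250/0.2109 = 0.5927
(Galilean addition would give +0.125c.)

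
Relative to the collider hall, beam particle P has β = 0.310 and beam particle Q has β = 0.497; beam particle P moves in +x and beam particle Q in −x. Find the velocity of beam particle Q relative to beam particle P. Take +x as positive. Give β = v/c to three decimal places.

β = -0.699

β_A = 0.310, β_B = -0.497.
Transform to A's frame with the inverse velocity-addition law: u' = (u − v)/(1 − uv/c²), taking u = β_B and v = β_A.
u' = (-0.497 − 0.310) / (1 − (0.310)(-0.497)) = -0.8070/1.1541 = -0.6993.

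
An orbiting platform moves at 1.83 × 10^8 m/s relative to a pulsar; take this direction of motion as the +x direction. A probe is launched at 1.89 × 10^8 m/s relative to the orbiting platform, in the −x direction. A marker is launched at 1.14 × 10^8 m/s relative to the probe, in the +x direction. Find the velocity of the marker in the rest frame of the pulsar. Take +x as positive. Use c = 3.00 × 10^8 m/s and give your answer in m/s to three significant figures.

+1.06 × 10^8 m/s

Apply u = (u' + v)/(1 + u'v/c²) successively, working outward toward the pulsar.
(Dividing each given speed by c = 3.00 × 10^8 m/s to work in units of c.)
Start: velocity of the orbiting platform relative to the pulsar = 0.6100c.
Compose with the probe (u' = -0.630 in the orbiting platform frame): u_1 = (-0.630 + 0.610) / (1 + (-0.630)·0.610) = -0.0200/0.6157 = -0.0325.
Compose with the marker (u' = 0.380 in the probe frame): u_2 = (0.380 + (-0.032)) / (1 + 0.380·(-0.032)) = 0.3475/0.9877 = 0.3519.
So u = 0.3519 × 3.00 × 10^8 m/s.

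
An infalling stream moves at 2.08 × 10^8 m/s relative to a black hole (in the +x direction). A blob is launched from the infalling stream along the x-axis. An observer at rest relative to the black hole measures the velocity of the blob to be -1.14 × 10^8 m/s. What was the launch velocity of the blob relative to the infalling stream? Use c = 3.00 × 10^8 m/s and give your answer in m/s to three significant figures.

v = 0.693c, u = -0.380c.
Invert the composition law: u' = (u − v)/(1 − uv/c²).
u' = (-0.380 − 0.693) / (1 − (-0.380)(0.693)) = -1.0733/1.2635 = -0.8495.
u' = -0.8495 × 3.00 × 10^8 m/s.

-2.55 × 10^8 m/s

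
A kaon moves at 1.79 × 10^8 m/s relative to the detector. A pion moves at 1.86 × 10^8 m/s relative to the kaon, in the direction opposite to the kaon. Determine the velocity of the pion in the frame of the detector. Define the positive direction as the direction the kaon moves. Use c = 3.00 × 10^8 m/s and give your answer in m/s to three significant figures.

-1.11 × 10^7 m/s

In units of c (dividing by 3.00 × 10^8 m/s): v = 0.597, u' = -0.620.
u = (u' + v)/(1 + u'v/c²):
u = (-0.620 + 0.597) / (1 + (-0.620)·0.597) = -0.0233/0.6301 = -0.0370
(Galilean addition would give -0.023c.)
Converting back: u = -0.0370 × 3.00 × 10^8 m/s.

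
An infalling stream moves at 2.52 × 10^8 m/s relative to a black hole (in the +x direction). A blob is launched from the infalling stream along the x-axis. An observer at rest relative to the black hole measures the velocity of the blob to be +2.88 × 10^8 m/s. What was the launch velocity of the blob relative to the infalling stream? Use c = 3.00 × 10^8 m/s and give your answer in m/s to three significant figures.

v = 0.840c, u = 0.960c.
Invert the composition law: u' = (u − v)/(1 − uv/c²).
u' = (0.960 − 0.840) / (1 − (0.960)(0.840)) = 0.1200/0.1936 = 0.6198.
u' = 0.6198 × 3.00 × 10^8 m/s.

+1.86 × 10^8 m/s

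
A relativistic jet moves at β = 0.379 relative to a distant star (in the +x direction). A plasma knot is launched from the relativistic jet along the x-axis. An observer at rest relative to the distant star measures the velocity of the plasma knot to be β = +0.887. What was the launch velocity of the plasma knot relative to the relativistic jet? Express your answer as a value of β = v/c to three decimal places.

Invert the composition law: u' = (u − v)/(1 − uv/c²).
u' = (0.887 − 0.379) / (1 − (0.887)(0.379)) = 0.5080/0.6638 = 0.7653.

β = +0.765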